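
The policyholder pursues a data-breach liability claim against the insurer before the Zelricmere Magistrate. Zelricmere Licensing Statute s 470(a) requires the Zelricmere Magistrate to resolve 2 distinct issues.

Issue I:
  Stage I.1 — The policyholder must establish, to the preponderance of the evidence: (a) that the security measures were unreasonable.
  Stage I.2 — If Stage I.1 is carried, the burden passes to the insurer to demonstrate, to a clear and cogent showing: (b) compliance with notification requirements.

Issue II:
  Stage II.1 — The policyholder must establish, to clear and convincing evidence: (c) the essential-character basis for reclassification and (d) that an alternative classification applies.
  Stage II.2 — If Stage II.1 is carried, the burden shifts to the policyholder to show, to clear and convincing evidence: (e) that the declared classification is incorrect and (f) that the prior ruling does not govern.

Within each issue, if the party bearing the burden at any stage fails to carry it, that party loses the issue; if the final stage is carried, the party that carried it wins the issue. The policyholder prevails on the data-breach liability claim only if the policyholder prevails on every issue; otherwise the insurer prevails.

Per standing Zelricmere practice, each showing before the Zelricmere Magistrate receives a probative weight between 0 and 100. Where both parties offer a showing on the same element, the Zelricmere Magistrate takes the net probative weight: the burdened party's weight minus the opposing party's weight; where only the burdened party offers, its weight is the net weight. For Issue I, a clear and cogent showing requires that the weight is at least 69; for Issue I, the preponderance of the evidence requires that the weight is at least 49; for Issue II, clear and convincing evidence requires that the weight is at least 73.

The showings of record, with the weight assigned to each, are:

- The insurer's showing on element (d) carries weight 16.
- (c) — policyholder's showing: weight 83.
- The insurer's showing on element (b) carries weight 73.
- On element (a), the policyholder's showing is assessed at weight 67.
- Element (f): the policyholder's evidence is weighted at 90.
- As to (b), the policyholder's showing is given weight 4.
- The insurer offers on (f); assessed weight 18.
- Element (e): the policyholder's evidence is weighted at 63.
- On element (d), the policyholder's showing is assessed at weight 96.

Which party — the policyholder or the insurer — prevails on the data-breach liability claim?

— Issue I —
Stage I.1 (policyholder, the preponderance of the evidence, weight is at least 49): (a) 67 ≥ 49 — meets.
  All elements met. The burden passes to the insurer.
Stage I.2 (insurer, a clear and cogent showing, weight is at least 69): (b) net 73−4=69 ≥ 69 — meets.
  Stage I.2 carried; the final stage is satisfied.
With every stage satisfied, the insurer prevails on this issue.
— Issue II —
At Stage II.1 the policyholder must meet clear and convincing evidence (weight is at least 73): on (c) the weight is 83, which does reach 73, so (c) meets the standard; on (d) the weight is 96 less the opposing 16 gives net 80, ≥ 73, so (d) meets the standard.
  Stage II.1 carried; the burden remains with the policyholder.
At Stage II.2 the policyholder must meet clear and convincing evidence (weight is at least 73): on (e) the weight is 63, which does not reach 73, so (e) does not meet the standard; on (f) the weight is 90 less the opposing 18 gives net 72, which does not reach 73, so (f) does not meet the standard.
  Stage II.2 not carried; the policyholder fails its burden.
The insurer prevails on this issue.
Per-issue: Issue I → insurer; Issue II → insurer. The policyholder must prevail on every issue; overall, the insurer prevails.

insurer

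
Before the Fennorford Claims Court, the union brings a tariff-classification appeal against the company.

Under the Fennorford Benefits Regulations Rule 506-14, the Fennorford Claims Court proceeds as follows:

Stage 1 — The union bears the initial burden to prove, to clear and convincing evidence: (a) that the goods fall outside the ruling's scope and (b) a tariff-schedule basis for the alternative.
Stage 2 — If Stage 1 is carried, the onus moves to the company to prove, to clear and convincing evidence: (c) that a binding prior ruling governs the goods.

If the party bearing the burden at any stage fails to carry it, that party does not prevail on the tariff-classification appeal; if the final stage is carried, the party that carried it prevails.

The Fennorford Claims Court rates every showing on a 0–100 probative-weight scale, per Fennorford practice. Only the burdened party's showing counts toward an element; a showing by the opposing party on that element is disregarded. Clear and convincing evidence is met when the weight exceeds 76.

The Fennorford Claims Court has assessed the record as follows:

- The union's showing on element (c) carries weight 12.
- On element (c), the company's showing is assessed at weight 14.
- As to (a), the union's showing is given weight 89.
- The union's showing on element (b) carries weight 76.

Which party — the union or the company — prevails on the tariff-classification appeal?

company

Stage 1 (union, clear and convincing evidence, weight exceeds 76): (a) 89 > 76 — meets; (b) 76 ≤ 76 — fails.
  Not every element is met, so the union fails to carry Stage 1.
The company prevails.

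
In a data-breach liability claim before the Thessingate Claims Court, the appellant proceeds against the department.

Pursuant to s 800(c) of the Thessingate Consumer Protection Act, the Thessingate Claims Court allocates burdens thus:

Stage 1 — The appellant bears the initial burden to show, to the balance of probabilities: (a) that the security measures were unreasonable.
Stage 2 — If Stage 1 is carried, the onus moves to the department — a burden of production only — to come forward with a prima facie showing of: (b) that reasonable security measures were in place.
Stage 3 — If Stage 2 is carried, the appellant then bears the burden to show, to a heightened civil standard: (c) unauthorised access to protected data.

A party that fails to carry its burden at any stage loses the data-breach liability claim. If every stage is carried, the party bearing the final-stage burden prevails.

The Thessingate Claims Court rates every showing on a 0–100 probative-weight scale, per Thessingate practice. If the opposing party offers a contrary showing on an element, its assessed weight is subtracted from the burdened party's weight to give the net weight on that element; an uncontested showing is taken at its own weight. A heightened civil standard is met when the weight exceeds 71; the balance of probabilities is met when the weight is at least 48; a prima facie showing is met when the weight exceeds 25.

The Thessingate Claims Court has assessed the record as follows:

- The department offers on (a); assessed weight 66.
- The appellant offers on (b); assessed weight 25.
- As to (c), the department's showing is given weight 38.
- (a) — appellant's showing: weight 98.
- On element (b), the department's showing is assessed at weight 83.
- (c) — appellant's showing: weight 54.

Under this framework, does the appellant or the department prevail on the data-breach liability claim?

department

At Stage 1 the appellant must meet the balance of probabilities (weight is at least 48): on (a) the weight is 98 less the opposing 66 gives net 32, < 48, so (a) does not meet the standard.
  Stage 1 not carried; the appellant fails its burden.
So the department prevails.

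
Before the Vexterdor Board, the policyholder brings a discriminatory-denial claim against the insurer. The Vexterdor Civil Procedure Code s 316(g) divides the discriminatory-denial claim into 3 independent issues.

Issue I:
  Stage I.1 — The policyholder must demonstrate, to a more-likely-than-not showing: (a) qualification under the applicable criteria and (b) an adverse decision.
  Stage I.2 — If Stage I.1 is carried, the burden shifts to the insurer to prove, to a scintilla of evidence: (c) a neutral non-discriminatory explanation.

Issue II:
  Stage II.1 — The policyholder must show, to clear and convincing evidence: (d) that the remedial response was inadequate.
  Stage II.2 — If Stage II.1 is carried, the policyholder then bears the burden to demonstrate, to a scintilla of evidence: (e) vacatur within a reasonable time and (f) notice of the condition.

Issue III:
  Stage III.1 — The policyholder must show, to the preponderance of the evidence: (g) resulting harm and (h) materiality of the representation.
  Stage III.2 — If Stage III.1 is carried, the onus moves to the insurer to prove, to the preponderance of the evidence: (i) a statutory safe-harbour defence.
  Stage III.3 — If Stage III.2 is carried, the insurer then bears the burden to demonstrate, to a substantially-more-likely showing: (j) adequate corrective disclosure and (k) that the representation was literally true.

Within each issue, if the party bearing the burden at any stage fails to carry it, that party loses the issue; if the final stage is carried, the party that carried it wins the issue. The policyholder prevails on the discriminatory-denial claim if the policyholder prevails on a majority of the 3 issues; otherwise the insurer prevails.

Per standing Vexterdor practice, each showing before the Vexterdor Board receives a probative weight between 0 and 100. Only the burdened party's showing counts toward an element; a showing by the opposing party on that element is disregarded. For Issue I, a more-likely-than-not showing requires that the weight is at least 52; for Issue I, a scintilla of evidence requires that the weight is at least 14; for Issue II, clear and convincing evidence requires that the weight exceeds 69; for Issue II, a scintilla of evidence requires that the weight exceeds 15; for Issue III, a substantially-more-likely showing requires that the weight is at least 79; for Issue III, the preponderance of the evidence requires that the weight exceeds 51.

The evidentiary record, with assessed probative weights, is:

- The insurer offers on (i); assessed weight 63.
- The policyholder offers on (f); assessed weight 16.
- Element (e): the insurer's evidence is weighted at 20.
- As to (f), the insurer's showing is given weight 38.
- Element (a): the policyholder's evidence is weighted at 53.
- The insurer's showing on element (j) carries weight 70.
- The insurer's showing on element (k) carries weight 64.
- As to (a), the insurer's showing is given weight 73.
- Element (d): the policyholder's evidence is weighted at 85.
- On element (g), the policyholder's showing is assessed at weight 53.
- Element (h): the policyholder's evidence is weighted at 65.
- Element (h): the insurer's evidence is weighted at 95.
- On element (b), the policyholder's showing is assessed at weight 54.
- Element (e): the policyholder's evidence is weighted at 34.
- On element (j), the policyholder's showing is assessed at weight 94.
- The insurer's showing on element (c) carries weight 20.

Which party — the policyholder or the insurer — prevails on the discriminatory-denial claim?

policyholder

— Issue I —
Stage I.1 — burden on policyholder; standard: a more-likely-than-not showing (weight is at least 52).
    (a): 53 (insurer's 73 disregarded) ≥ 52 [met]
    (b): 54 ≥ 52 [met]
  The policyholder carries Stage I.1; the insurer now bears the burden.
Stage I.2 — burden on insurer; standard: a scintilla of evidence (weight is at least 14).
    (c): 20 ≥ 14 [met]
  Stage I.2 carried; the final stage is satisfied.
All stages carried — the insurer prevails on this issue.
— Issue II —
Stage II.1 — burden on policyholder; standard: clear and convincing evidence (weight exceeds 69).
    (d): 85 > 69 [met]
  Stage II.1 carried; the burden remains with the policyholder.
Stage II.2 — burden on policyholder; standard: a scintilla of evidence (weight exceeds 15).
    (e): 34 (insurer's 20 disregarded) > 15 [met]
    (f): 16 (insurer's 38 disregarded) > 15 [met]
  Stage II.2 carried; the final stage is satisfied.
All stages carried — the policyholder prevails on this issue.
— Issue III —
At Stage III.1 the policyholder must meet the preponderance of the evidence (weight exceeds 51): on (g) the weight is 53, > 51, so (g) meets the standard; on (h) the weight is 65 (the insurer's 95 is given no effect), > 51, so (h) meets the standard.
  Stage III.1 is satisfied; the onus moves to the insurer.
At Stage III.2 the insurer must meet the preponderance of the evidence (weight exceeds 51): on (i) the weight is 63, > 51, so (i) meets the standard.
  All elements met. The insurer retains the burden for Stage III.3.
At Stage III.3 the insurer must meet a substantially-more-likely showing (weight is at least 79): on (j) the weight is 70 (the policyholder's 94 is given no effect), < 79, so (j) does not meet the standard; on (k) the weight is 64, < 79, so (k) does not meet the standard.
  The insurer does not carry Stage III.3.
The analysis ends at Stage III.3; the policyholder prevails on this issue.
Per-issue: Issue I → insurer; Issue II → policyholder; Issue III → policyholder. The policyholder must prevail on a majority of issues; overall, the policyholder prevails.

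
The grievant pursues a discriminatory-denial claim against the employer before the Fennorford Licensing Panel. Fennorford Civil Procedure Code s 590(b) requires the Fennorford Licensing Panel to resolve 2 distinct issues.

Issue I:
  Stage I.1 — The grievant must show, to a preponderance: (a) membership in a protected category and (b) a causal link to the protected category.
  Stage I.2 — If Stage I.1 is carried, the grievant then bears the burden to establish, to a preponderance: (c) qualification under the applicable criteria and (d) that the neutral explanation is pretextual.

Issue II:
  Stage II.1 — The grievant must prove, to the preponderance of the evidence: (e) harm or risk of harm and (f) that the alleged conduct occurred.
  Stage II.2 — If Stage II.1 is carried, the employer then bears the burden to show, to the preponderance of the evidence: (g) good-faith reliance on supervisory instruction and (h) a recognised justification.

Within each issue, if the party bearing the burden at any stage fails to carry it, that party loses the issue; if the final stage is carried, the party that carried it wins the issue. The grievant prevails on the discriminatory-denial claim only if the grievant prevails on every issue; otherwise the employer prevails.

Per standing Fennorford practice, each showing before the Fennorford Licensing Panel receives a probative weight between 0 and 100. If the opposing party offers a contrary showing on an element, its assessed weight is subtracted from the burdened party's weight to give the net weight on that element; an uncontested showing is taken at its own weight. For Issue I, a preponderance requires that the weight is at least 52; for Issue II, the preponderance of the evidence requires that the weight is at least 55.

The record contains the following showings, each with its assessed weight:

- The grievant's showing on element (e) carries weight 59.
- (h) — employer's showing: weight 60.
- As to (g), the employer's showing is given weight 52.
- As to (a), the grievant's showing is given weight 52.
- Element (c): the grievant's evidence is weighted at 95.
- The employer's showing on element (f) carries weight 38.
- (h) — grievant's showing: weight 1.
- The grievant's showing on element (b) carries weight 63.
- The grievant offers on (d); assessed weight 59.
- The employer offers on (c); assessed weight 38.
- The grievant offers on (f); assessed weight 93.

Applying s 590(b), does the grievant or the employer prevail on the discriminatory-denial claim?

— Issue I —
Stage I.1 — burden on grievant; standard: a preponderance (weight is at least 52).
    (a): 52 ≥ 52 [met]
    (b): 63 ≥ 52 [met]
  Stage I.1 is satisfied; the grievant continues to bear the burden.
Stage I.2 — burden on grievant; standard: a preponderance (weight is at least 52).
    (c): 95 − 38 = 57 ≥ 52 [met]
    (d): 59 ≥ 52 [met]
  All elements met at the final stage.
With every stage satisfied, the grievant prevails on this issue.
— Issue II —
At Stage II.1 the grievant must meet the preponderance of the evidence (weight is at least 55): on (e) the weight is 59, which does reach 55, so (e) meets the standard; on (f) the weight is 93 less the opposing 38 gives net 55, which does reach 55, so (f) meets the standard.
  The grievant carries Stage II.1; the employer now bears the burden.
At Stage II.2 the employer must meet the preponderance of the evidence (weight is at least 55): on (g) the weight is 52, which does not reach 55, so (g) does not meet the standard; on (h) the weight is 60 less the opposing 1 gives net 59, ≥ 55, so (h) meets the standard.
  Stage II.2 not carried; the employer fails its burden.
The analysis ends at Stage II.2; the grievant prevails on this issue.
Per-issue: Issue I → grievant; Issue II → grievant. The grievant must prevail on every issue; overall, the grievant prevails.

grievant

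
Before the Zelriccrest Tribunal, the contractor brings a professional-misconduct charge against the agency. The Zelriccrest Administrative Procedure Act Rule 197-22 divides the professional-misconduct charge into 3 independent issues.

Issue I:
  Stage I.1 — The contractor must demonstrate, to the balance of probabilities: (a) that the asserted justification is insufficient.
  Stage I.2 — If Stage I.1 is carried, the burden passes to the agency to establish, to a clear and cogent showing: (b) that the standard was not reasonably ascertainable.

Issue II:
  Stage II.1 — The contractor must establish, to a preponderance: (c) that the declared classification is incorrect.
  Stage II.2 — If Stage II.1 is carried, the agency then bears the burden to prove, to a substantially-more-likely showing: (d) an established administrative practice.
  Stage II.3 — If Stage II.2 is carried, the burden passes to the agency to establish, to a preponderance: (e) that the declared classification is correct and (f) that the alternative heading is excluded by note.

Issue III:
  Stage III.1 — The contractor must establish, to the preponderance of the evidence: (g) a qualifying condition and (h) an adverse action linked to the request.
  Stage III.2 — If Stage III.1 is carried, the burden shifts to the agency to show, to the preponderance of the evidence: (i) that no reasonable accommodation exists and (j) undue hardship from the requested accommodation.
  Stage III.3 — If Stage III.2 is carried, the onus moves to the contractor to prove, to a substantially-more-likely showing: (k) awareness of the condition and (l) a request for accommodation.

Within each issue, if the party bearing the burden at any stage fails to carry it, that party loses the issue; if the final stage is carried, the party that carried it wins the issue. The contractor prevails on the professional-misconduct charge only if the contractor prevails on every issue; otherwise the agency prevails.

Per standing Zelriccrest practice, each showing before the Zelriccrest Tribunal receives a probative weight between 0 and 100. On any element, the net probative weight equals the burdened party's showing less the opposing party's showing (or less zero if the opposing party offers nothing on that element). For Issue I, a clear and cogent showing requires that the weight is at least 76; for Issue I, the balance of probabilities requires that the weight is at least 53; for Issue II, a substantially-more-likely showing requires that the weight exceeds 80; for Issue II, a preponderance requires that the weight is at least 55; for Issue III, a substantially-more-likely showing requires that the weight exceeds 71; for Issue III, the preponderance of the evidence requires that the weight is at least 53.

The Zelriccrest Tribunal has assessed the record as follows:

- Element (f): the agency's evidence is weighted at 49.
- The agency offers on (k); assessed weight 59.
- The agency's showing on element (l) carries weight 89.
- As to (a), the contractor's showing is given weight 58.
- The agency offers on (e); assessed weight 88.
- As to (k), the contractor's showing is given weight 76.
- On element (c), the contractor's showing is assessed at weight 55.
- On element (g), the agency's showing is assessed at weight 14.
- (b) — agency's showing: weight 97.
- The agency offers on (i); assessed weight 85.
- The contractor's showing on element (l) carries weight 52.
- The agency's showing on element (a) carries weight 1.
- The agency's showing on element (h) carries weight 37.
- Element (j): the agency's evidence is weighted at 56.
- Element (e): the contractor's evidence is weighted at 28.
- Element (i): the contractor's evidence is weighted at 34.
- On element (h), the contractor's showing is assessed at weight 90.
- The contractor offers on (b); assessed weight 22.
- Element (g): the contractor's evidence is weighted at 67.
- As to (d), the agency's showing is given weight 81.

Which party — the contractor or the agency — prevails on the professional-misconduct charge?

contractor

— Issue I —
Stage I.1 (contractor, the balance of probabilities, weight is at least 53): (a) net 58−1=57 ≥ 53 — meets.
  Stage I.1 is satisfied; the onus moves to the agency.
Stage I.2 (agency, a clear and cogent showing, weight is at least 76): (b) net 97−22=75 < 76 — fails.
  The agency does not carry Stage I.2.
The analysis ends at Stage I.2; the contractor prevails on this issue.
— Issue II —
Stage II.1 — burden on contractor; standard: a preponderance (weight is at least 55).
    (c): 55 ≥ 55 [met]
  Stage II.1 is satisfied; the onus moves to the agency.
Stage II.2 — burden on agency; standard: a substantially-more-likely showing (weight exceeds 80).
    (d): 81 > 80 [met]
  Stage II.2 is satisfied; the agency continues to bear the burden.
Stage II.3 — burden on agency; standard: a preponderance (weight is at least 55).
    (e): 88 − 28 = 60 ≥ 55 [met]
    (f): 49 < 55 [not met]
  Stage II.3 not carried; the agency fails its burden.
The analysis ends at Stage II.3; the contractor prevails on this issue.
— Issue III —
Stage III.1 (contractor, the preponderance of the evidence, weight is at least 53): (g) net 67−14=53 ≥ 53 — meets; (h) net 90−37=53 ≥ 53 — meets.
  Stage III.1 carried; the burden shifts to the agency.
Stage III.2 (agency, the preponderance of the evidence, weight is at least 53): (i) net 85−34=51 < 53 — fails; (j) 56 ≥ 53 — meets.
  Stage III.2 not carried; the agency fails its burden.
The analysis ends at Stage III.2; the contractor prevails on this issue.
Per-issue: Issue I → contractor; Issue II → contractor; Issue III → contractor. The contractor must prevail on every issue; overall, the contractor prevails.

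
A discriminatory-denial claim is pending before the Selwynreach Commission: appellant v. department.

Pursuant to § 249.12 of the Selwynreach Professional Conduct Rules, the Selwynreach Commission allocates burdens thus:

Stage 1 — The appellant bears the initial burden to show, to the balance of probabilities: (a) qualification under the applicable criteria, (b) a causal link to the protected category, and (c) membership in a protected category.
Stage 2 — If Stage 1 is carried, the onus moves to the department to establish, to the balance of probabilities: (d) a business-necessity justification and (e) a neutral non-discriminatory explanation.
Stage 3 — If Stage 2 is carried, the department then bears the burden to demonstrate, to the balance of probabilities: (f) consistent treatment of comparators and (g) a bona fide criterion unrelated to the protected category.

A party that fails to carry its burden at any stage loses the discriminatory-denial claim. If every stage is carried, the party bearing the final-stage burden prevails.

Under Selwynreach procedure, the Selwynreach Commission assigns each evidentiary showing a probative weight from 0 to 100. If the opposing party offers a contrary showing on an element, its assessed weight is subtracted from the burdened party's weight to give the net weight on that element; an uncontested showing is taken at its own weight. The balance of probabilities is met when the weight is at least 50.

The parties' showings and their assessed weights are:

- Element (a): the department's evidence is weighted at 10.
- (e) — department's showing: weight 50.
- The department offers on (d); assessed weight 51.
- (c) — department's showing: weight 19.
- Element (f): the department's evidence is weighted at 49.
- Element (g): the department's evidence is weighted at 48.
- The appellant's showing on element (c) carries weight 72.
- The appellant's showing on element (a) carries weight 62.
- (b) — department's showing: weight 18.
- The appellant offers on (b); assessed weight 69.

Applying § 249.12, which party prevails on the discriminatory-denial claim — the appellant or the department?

appellant

Stage 1 — burden on appellant; standard: the balance of probabilities (weight is at least 50).
    (a): 62 − 10 = 52 ≥ 50 [met]
    (b): 69 − 18 = 51 ≥ 50 [met]
    (c): 72 − 19 = 53 ≥ 50 [met]
  All elements met. The burden passes to the department.
Stage 2 — burden on department; standard: the balance of probabilities (weight is at least 50).
    (d): 51 ≥ 50 [met]
    (e): 50 ≥ 50 [met]
  All elements met. The department retains the burden for Stage 3.
Stage 3 — burden on department; standard: the balance of probabilities (weight is at least 50).
    (f): 49 < 50 [not met]
    (g): 48 < 50 [not met]
  Not every element is met, so the department fails to carry Stage 3.
The analysis ends at Stage 3; the appellant prevails.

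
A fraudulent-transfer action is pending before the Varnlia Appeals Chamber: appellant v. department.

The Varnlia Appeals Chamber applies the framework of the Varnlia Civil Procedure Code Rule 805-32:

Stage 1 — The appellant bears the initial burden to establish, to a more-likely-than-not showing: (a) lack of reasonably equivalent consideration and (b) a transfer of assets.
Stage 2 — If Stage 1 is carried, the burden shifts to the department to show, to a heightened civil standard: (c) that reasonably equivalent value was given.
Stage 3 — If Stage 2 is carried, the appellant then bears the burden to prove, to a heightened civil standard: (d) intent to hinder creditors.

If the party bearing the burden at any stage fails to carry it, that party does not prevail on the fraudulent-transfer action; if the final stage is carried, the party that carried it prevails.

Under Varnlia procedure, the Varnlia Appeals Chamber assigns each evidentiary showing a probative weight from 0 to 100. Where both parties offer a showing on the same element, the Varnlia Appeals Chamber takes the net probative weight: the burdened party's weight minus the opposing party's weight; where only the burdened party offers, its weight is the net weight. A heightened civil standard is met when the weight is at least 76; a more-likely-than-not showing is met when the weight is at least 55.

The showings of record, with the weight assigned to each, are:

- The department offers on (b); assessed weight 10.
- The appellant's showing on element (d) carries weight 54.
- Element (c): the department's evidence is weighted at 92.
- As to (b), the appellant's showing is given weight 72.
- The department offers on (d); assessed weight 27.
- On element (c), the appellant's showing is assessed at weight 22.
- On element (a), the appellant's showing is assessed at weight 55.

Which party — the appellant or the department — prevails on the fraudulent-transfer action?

At Stage 1 the appellant must meet a more-likely-than-not showing (weight is at least 55): on (a) the weight is 55, ≥ 55, so (a) meets the standard; on (b) the weight is 72 less the opposing 10 gives net 62, which does reach 55, so (b) meets the standard.
  All elements met. The burden passes to the department.
At Stage 2 the department must meet a heightened civil standard (weight is at least 76): on (c) the weight is 92 less the opposing 22 gives net 70, < 76, so (c) does not meet the standard.
  Not every element is met, so the department fails to carry Stage 2.
So the appellant prevails.

appellant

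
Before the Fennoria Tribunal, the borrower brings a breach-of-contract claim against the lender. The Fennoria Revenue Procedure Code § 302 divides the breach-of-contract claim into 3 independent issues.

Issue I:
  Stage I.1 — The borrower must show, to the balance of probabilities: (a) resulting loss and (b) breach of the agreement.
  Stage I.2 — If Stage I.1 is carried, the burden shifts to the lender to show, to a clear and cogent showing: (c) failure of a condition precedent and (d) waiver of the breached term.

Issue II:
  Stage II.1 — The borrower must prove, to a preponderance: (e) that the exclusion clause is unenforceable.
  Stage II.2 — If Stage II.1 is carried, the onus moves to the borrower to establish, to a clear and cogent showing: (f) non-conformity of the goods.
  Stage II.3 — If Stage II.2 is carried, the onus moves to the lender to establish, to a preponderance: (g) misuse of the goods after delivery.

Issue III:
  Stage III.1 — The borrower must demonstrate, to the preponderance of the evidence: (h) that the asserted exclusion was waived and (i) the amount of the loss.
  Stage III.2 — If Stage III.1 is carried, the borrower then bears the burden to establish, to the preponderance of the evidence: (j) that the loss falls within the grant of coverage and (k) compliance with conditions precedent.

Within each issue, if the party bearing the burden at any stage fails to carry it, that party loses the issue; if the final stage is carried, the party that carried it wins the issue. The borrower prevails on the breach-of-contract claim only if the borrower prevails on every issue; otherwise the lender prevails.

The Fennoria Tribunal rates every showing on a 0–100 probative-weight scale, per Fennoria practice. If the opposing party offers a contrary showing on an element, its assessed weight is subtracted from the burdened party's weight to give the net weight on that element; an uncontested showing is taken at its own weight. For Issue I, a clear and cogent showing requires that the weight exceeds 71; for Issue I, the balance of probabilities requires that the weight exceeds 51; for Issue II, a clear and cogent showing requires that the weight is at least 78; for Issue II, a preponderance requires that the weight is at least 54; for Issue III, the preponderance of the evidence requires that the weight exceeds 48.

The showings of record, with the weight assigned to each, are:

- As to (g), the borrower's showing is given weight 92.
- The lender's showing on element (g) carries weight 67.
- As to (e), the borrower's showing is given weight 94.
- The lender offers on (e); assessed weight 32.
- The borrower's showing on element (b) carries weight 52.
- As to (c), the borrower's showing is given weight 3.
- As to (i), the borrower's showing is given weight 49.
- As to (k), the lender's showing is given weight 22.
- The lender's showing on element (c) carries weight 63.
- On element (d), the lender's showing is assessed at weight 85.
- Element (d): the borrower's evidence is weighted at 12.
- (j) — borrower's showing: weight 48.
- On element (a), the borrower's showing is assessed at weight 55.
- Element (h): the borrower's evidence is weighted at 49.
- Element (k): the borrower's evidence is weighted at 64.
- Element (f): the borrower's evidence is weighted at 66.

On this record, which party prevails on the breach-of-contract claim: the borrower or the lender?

— Issue I —
Stage I.1 — burden on borrower; standard: the balance of probabilities (weight exceeds 51).
    (a): 55 > 51 [met]
    (b): 52 > 51 [met]
  Stage I.1 carried; the burden shifts to the lender.
Stage I.2 — burden on lender; standard: a clear and cogent showing (weight exceeds 71).
    (c): 63 − 3 = 60 ≤ 71 [not met]
    (d): 85 − 12 = 73 > 71 [met]
  The lender does not carry Stage I.2.
So the borrower prevails on this issue.
— Issue II —
Stage II.1 — burden on borrower; standard: a preponderance (weight is at least 54).
    (e): 94 − 32 = 62 ≥ 54 [met]
  All elements met. The borrower retains the burden for Stage II.2.
Stage II.2 — burden on borrower; standard: a clear and cogent showing (weight is at least 78).
    (f): 66 < 78 [not met]
  Stage II.2 not carried; the borrower fails its burden.
The lender prevails on this issue.
— Issue III —
Stage III.1 — burden on borrower; standard: the preponderance of the evidence (weight exceeds 48).
    (h): 49 > 48 [met]
    (i): 49 > 48 [met]
  Stage III.1 carried; the burden remains with the borrower.
Stage III.2 — burden on borrower; standard: the preponderance of the evidence (weight exceeds 48).
    (j): 48 ≤ 48 [not met]
    (k): 64 − 22 = 42 ≤ 48 [not met]
  Stage III.2 not carried; the borrower fails its burden.
So the lender prevails on this issue.
Per-issue: Issue I → borrower; Issue II → lender; Issue III → lender. The borrower must prevail on every issue; overall, the lender prevails.

lender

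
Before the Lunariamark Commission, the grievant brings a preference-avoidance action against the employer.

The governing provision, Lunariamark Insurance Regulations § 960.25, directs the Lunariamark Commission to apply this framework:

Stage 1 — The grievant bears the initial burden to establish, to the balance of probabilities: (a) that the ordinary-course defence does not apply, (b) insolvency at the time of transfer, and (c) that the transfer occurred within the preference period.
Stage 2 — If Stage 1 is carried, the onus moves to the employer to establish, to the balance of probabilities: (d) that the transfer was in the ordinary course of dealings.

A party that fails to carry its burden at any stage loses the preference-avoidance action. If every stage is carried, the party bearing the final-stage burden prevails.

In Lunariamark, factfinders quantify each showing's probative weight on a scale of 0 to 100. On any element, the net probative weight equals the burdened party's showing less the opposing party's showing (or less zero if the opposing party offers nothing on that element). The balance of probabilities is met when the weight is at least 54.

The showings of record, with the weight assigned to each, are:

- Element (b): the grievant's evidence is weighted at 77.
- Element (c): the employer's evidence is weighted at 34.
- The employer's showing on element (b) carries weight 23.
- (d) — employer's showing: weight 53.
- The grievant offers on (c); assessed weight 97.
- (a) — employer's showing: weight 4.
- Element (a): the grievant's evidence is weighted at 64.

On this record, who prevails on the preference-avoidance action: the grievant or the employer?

Stage 1 (grievant, the balance of probabilities, weight is at least 54): (a) net 64−4=60 ≥ 54 — meets; (b) net 77−23=54 ≥ 54 — meets; (c) net 97−34=63 ≥ 54 — meets.
  The grievant carries Stage 1; the employer now bears the burden.
Stage 2 (employer, the balance of probabilities, weight is at least 54): (d) 53 < 54 — fails.
  Not every element is met, so the employer fails to carry Stage 2.
So the grievant prevails.

grievant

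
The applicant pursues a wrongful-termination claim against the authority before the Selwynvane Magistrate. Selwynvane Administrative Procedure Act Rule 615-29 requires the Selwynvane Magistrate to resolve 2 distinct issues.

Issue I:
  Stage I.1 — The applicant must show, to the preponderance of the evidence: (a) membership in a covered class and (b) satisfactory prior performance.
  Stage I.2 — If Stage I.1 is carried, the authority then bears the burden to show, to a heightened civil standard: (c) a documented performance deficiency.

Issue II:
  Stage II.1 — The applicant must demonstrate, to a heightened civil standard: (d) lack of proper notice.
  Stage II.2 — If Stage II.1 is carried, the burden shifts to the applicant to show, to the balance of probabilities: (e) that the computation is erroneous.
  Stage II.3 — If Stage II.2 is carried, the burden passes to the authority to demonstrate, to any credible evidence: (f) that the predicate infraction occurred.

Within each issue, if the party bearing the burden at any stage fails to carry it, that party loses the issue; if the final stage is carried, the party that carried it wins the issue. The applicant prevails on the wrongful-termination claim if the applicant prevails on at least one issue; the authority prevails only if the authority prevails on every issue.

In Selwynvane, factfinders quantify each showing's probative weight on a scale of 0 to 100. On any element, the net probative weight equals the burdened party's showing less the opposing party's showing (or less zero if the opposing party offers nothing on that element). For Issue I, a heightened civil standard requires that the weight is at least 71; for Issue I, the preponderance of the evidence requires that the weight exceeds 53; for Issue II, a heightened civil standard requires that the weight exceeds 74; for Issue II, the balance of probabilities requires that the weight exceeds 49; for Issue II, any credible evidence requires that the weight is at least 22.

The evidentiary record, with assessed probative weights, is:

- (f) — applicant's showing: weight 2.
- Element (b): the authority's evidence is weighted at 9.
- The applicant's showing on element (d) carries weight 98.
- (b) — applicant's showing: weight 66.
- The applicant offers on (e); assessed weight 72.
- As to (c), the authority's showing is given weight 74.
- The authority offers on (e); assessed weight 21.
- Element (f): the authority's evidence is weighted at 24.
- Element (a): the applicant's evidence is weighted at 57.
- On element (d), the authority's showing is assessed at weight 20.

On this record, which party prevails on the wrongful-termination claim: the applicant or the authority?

— Issue I —
Stage I.1 — burden on applicant; standard: the preponderance of the evidence (weight exceeds 53).
    (a): 57 > 53 [met]
    (b): 66 − 9 = 57 > 53 [met]
  Stage I.1 carried; the burden shifts to the authority.
Stage I.2 — burden on authority; standard: a heightened civil standard (weight is at least 71).
    (c): 74 ≥ 71 [met]
  All elements met at the final stage.
All stages carried — the authority prevails on this issue.
— Issue II —
Stage II.1 (applicant, a heightened civil standard, weight exceeds 74): (d) net 98−20=78 > 74 — meets.
  Stage II.1 is satisfied; the applicant continues to bear the burden.
Stage II.2 (applicant, the balance of probabilities, weight exceeds 49): (e) net 72−21=51 > 49 — meets.
  All elements met. The burden passes to the authority.
Stage II.3 (authority, any credible evidence, weight is at least 22): (f) net 24−2=22 ≥ 22 — meets.
  Stage II.3 carried; the final stage is satisfied.
Every stage carried; the authority prevails on this issue.
Per-issue: Issue I → authority; Issue II → authority. The applicant must prevail on at least one issue; overall, the authority prevails.

authority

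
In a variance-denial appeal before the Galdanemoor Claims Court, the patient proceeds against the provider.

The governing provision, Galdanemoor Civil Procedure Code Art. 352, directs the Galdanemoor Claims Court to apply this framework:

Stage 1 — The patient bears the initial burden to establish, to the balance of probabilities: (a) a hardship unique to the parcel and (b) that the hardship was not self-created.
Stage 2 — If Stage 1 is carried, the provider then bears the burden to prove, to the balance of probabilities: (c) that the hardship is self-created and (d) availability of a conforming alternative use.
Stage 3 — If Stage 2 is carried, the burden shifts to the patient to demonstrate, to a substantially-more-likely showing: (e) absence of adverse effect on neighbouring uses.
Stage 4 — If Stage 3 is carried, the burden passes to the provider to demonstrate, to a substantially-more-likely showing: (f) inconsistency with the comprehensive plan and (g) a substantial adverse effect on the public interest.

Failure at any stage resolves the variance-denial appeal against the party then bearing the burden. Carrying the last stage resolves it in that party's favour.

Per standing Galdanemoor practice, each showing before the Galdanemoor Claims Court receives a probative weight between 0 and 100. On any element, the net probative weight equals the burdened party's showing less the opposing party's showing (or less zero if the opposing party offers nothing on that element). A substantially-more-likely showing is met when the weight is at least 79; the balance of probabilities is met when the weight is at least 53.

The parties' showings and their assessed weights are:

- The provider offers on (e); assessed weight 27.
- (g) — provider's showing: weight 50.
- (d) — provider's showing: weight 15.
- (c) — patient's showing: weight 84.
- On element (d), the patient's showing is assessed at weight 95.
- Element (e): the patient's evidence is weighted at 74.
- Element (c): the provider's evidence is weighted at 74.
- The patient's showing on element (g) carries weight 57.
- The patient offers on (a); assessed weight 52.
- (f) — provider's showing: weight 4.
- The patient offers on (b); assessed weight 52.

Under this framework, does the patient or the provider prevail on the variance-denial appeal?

At Stage 1 the patient must meet the balance of probabilities (weight is at least 53): on (a) the weight is 52, which does not reach 53, so (a) does not meet the standard; on (b) the weight is 52, < 53, so (b) does not meet the standard.
  The patient does not carry Stage 1.
The provider prevails.

provider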